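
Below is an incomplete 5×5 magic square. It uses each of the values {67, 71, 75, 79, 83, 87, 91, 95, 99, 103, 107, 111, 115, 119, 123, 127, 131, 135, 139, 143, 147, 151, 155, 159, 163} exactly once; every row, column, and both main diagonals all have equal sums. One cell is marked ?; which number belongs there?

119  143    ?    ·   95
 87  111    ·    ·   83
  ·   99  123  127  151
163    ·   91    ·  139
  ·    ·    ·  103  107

147

The 25 entries sum to 2875, so each line sums to 2875/5 = 575.
Using row 3: 99 + 123 + 127 + 151 + ? → (3,1) = 575 − 500 = 75.
Column 1 must total 575; the given cells sum to 444, so (5,1) = 131.
Using main diagonal: 119 + 111 + 123 + 107 + ? → (4,4) = 575 − 460 = 115.
From row 4, 575 − (163 + 91 + 115 + 139) gives (4,2) = 67.
Column 2 must total 575; the given cells sum to 420, so (5,2) = 155.
Using anti-diagonal: 95 + 123 + 67 + 131 + ? → (2,4) = 575 − 416 = 159.
Row 2 needs 575; the known cells sum to 440, so (2,3) = 135.
Using row 5: 131 + 155 + 103 + 107 + ? → (5,3) = 575 − 496 = 79.
From column 3, 575 − (135 + 123 + 91 + 79) gives (1,3) = 147.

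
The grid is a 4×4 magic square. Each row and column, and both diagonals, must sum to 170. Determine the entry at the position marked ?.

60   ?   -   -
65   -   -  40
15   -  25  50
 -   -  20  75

Row 3 needs 170; the known cells sum to 90, so (3,2) = 80.
From column 1, 170 − (60 + 65 + 15) gives (4,1) = 30.
The remaining cell in column 4 is (1,4) = 170 − 165 = 5.
The remaining cell in main diagonal is (2,2) = 170 − 160 = 10.
Anti-diagonal needs 170; the known cells sum to 115, so (2,3) = 55.
Row 4: 30 + 20 + 75 + ? = 170, so (4,2) = 45.
The remaining cell in column 2 is (1,2) = 170 − 135 = 35.

35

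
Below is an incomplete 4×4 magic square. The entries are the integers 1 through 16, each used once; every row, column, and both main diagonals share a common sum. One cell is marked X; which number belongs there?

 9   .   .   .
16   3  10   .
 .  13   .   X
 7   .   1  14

The entries are 1 through 16, which sum to 136, so each line sums to 136/4 = 34.
Row 2 needs 34; the known cells sum to 29, so (2,4) = 5.
From row 4, 34 − (7 + 1 + 14) gives (4,2) = 12.
Using column 1: 9 + 16 + 7 + ? → (3,1) = 34 − 32 = 2.
Using column 2: 3 + 13 + 12 + ? → (1,2) = 34 − 28 = 6.
The remaining cell in main diagonal is (3,3) = 34 − 26 = 8.
The remaining cell in anti-diagonal is (1,4) = 34 − 30 = 4.
Row 1: 9 + 6 + 4 + ? = 34, so (1,3) = 15.
The remaining cell in row 3 is (3,4) = 34 − 23 = 11.

11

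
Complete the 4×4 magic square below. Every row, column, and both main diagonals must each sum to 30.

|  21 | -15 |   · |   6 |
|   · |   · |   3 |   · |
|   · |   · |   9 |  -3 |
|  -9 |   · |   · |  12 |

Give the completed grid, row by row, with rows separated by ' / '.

From row 1, 30 − (21 + (-15) + 6) gives (1,3) = 18.
Column 3: 18 + 3 + 9 + ? = 30, so (4,3) = 0.
Column 4: 6 + (-3) + 12 + ? = 30, so (2,4) = 15.
The remaining cell in main diagonal is (2,2) = 30 − 42 = -12.
From anti-diagonal, 30 − (6 + 3 + (-9)) gives (3,2) = 30.
From row 2, 30 − (-12 + 3 + 15) gives (2,1) = 24.
Using row 3: 30 + 9 + (-3) + ? → (3,1) = 30 − 36 = -6.
Row 4: -9 + 0 + 12 + ? = 30, so (4,2) = 27.

21 -15 18 6 / 24 -12 3 15 / -6 30 9 -3 / -9 27 0 12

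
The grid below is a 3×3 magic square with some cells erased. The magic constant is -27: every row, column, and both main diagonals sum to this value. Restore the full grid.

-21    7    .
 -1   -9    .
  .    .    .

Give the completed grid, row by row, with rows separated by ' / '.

-21 7 -13 / -1 -9 -17 / -5 -25 3

Row 1 must total -27; the given cells sum to -14, so (1,3) = -13.
Row 2: -1 + (-9) + ? = -27, so (2,3) = -17.
Column 1 needs -27; the known cells sum to -22, so (3,1) = -5.
Column 2: 7 + (-9) + ? = -27, so (3,2) = -25.
From column 3, -27 − (-13 + (-17)) gives (3,3) = 3.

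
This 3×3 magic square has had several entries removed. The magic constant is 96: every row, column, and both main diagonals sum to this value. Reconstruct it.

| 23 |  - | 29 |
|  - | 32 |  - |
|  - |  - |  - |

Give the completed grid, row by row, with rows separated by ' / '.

Row 1: 23 + 29 + ? = 96, so (1,2) = 44.
Column 2 must total 96; the given cells sum to 76, so (3,2) = 20.
The remaining cell in main diagonal is (3,3) = 96 − 55 = 41.
Anti-diagonal must total 96; the given cells sum to 61, so (3,1) = 35.
From column 1, 96 − (23 + 35) gives (2,1) = 38.
Column 3 needs 96; the known cells sum to 70, so (2,3) = 26.

23 44 29 / 38 32 26 / 35 20 41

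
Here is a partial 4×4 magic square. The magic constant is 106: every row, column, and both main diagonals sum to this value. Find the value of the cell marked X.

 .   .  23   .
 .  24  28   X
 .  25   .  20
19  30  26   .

Row 4 needs 106; the known cells sum to 75, so (4,4) = 31.
The remaining cell in column 2 is (1,2) = 106 − 79 = 27.
Using column 3: 23 + 28 + 26 + ? → (3,3) = 106 − 77 = 29.
The remaining cell in main diagonal is (1,1) = 106 − 84 = 22.
Anti-diagonal must total 106; the given cells sum to 72, so (1,4) = 34.
The remaining cell in row 3 is (3,1) = 106 − 74 = 32.
The remaining cell in column 1 is (2,1) = 106 − 73 = 33.
Column 4: 34 + 20 + 31 + ? = 106, so (2,4) = 21.

21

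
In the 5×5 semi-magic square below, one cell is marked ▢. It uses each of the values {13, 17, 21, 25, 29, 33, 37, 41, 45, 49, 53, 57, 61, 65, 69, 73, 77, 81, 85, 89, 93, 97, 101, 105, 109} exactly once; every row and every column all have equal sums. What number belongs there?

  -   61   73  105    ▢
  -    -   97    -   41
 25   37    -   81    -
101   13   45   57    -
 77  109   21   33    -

17

The 25 entries sum to 1525, so each line sums to 1525/5 = 305.
Row 4 must total 305; the given cells sum to 216, so (4,5) = 89.
The remaining cell in row 5 is (5,5) = 305 − 240 = 65.
Using column 2: 61 + 37 + 13 + 109 + ? → (2,2) = 305 − 220 = 85.
Using column 3: 73 + 97 + 45 + 21 + ? → (3,3) = 305 − 236 = 69.
Column 4: 105 + 81 + 57 + 33 + ? = 305, so (2,4) = 29.
The remaining cell in row 2 is (2,1) = 305 − 252 = 53.
Row 3: 25 + 37 + 69 + 81 + ? = 305, so (3,5) = 93.
The remaining cell in column 1 is (1,1) = 305 − 256 = 49.
From column 5, 305 − (41 + 93 + 89 + 65) gives (1,5) = 17.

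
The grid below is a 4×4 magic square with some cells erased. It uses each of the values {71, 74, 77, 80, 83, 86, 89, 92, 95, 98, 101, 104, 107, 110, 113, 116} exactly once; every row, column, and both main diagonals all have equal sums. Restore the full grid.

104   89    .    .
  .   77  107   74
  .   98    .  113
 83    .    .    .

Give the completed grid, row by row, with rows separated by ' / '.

104 89 95 86 / 116 77 107 74 / 71 98 92 113 / 83 110 80 101

The 16 entries sum to 1496, so each line sums to 1496/4 = 374.
The remaining cell in row 2 is (2,1) = 374 − 258 = 116.
Column 1: 104 + 116 + 83 + ? = 374, so (3,1) = 71.
The remaining cell in column 2 is (4,2) = 374 − 264 = 110.
Anti-diagonal: 107 + 98 + 83 + ? = 374, so (1,4) = 86.
From row 1, 374 − (104 + 89 + 86) gives (1,3) = 95.
From row 3, 374 − (71 + 98 + 113) gives (3,3) = 92.
The remaining cell in column 3 is (4,3) = 374 − 294 = 80.
Column 4 needs 374; the known cells sum to 273, so (4,4) = 101.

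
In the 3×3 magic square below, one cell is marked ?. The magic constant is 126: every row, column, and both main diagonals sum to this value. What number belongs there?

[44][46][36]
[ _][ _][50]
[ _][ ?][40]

38

Main diagonal needs 126; the known cells sum to 84, so (2,2) = 42.
The remaining cell in anti-diagonal is (3,1) = 126 − 78 = 48.
Row 2: 42 + 50 + ? = 126, so (2,1) = 34.
Using row 3: 48 + 40 + ? → (3,2) = 126 − 88 = 38.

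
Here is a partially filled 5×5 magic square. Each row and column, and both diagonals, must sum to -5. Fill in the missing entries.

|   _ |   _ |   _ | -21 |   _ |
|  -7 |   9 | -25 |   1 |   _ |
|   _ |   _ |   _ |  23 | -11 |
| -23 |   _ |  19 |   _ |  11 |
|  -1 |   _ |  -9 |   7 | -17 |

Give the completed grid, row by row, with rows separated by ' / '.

21 -13 13 -21 -5 / -7 9 -25 1 17 / 5 -19 -3 23 -11 / -23 3 19 -15 11 / -1 15 -9 7 -17

Row 2: -7 + 9 + (-25) + 1 + ? = -5, so (2,5) = 17.
From row 5, -5 − (-1 + (-9) + 7 + (-17)) gives (5,2) = 15.
Using column 4: -21 + 1 + 23 + 7 + ? → (4,4) = -5 − 10 = -15.
Column 5 must total -5; the given cells sum to 0, so (1,5) = -5.
Row 4 must total -5; the given cells sum to -8, so (4,2) = 3.
Anti-diagonal needs -5; the known cells sum to -2, so (3,3) = -3.
Using column 3: -25 + (-3) + 19 + (-9) + ? → (1,3) = -5 − (-18) = 13.
Main diagonal needs -5; the known cells sum to -26, so (1,1) = 21.
Using row 1: 21 + 13 + (-21) + (-5) + ? → (1,2) = -5 − 8 = -13.
From column 1, -5 − (21 + (-7) + (-23) + (-1)) gives (3,1) = 5.
Using column 2: -13 + 9 + 3 + 15 + ? → (3,2) = -5 − 14 = -19.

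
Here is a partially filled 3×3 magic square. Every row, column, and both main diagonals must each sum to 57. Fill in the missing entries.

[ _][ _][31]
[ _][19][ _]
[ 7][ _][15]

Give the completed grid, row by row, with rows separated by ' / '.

Row 3: 7 + 15 + ? = 57, so (3,2) = 35.
From column 2, 57 − (19 + 35) gives (1,2) = 3.
Column 3: 31 + 15 + ? = 57, so (2,3) = 11.
Using main diagonal: 19 + 15 + ? → (1,1) = 57 − 34 = 23.
Row 2 must total 57; the given cells sum to 30, so (2,1) = 27.

23 3 31 / 27 19 11 / 7 35 15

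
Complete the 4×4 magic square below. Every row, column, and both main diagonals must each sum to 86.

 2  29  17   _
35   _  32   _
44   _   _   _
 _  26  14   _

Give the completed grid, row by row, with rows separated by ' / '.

2 29 17 38 / 35 20 32 -1 / 44 11 23 8 / 5 26 14 41

Using row 1: 2 + 29 + 17 + ? → (1,4) = 86 − 48 = 38.
Using column 1: 2 + 35 + 44 + ? → (4,1) = 86 − 81 = 5.
The remaining cell in column 3 is (3,3) = 86 − 63 = 23.
Using anti-diagonal: 38 + 32 + 5 + ? → (3,2) = 86 − 75 = 11.
Using row 3: 44 + 11 + 23 + ? → (3,4) = 86 − 78 = 8.
From row 4, 86 − (5 + 26 + 14) gives (4,4) = 41.
From column 2, 86 − (29 + 11 + 26) gives (2,2) = 20.
From column 4, 86 − (38 + 8 + 41) gives (2,4) = -1.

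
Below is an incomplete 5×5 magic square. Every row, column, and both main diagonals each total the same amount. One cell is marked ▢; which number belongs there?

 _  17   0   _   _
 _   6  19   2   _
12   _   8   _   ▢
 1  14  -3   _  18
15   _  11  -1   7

4

Column 3 is complete and sums to 35; that is the magic constant.
From row 4, 35 − (1 + 14 + (-3) + 18) gives (4,4) = 5.
Row 5 must total 35; the given cells sum to 32, so (5,2) = 3.
Column 2 must total 35; the given cells sum to 40, so (3,2) = -5.
Main diagonal must total 35; the given cells sum to 26, so (1,1) = 9.
From anti-diagonal, 35 − (2 + 8 + 14 + 15) gives (1,5) = -4.
From row 1, 35 − (9 + 17 + 0 + (-4)) gives (1,4) = 13.
Column 1 needs 35; the known cells sum to 37, so (2,1) = -2.
Column 4: 13 + 2 + 5 + (-1) + ? = 35, so (3,4) = 16.
Row 2: -2 + 6 + 19 + 2 + ? = 35, so (2,5) = 10.
Row 3 must total 35; the given cells sum to 31, so (3,5) = 4.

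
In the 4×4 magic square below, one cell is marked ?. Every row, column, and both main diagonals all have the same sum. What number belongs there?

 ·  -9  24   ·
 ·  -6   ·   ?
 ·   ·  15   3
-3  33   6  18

21

Row 4 is complete and sums to 54; that is the magic constant.
The remaining cell in column 2 is (3,2) = 54 − 18 = 36.
Column 3 must total 54; the given cells sum to 45, so (2,3) = 9.
Main diagonal needs 54; the known cells sum to 27, so (1,1) = 27.
Anti-diagonal needs 54; the known cells sum to 42, so (1,4) = 12.
Using row 3: 36 + 15 + 3 + ? → (3,1) = 54 − 54 = 0.
Column 1: 27 + 0 + (-3) + ? = 54, so (2,1) = 30.
From column 4, 54 − (12 + 3 + 18) gives (2,4) = 21.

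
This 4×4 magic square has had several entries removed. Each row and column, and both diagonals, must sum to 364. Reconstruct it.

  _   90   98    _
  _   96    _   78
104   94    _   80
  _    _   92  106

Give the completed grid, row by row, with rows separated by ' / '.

Using row 3: 104 + 94 + 80 + ? → (3,3) = 364 − 278 = 86.
Column 2: 90 + 96 + 94 + ? = 364, so (4,2) = 84.
Using column 3: 98 + 86 + 92 + ? → (2,3) = 364 − 276 = 88.
The remaining cell in column 4 is (1,4) = 364 − 264 = 100.
Main diagonal: 96 + 86 + 106 + ? = 364, so (1,1) = 76.
Anti-diagonal needs 364; the known cells sum to 282, so (4,1) = 82.
From row 2, 364 − (96 + 88 + 78) gives (2,1) = 102.

76 90 98 100 / 102 96 88 78 / 104 94 86 80 / 82 84 92 106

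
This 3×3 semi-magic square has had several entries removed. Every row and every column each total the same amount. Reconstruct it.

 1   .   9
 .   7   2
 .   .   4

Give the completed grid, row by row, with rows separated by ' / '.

Column 3 is already complete: 9 + 2 + 4 = 15, so that is the magic constant.
The remaining cell in row 1 is (1,2) = 15 − 10 = 5.
The remaining cell in row 2 is (2,1) = 15 − 9 = 6.
From column 1, 15 − (1 + 6) gives (3,1) = 8.
The remaining cell in column 2 is (3,2) = 15 − 12 = 3.

1 5 9 / 6 7 2 / 8 3 4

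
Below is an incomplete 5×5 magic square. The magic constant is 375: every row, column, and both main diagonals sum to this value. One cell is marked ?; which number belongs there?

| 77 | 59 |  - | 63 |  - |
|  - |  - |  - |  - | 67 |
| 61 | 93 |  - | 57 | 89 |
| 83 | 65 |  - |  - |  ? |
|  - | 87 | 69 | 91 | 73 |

From row 3, 375 − (61 + 93 + 57 + 89) gives (3,3) = 75.
Row 5 needs 375; the known cells sum to 320, so (5,1) = 55.
Column 1 needs 375; the known cells sum to 276, so (2,1) = 99.
Column 2: 59 + 93 + 65 + 87 + ? = 375, so (2,2) = 71.
Using main diagonal: 77 + 71 + 75 + 73 + ? → (4,4) = 375 − 296 = 79.
Column 4 needs 375; the known cells sum to 290, so (2,4) = 85.
Anti-diagonal: 85 + 75 + 65 + 55 + ? = 375, so (1,5) = 95.
Row 1 needs 375; the known cells sum to 294, so (1,3) = 81.
Row 2 needs 375; the known cells sum to 322, so (2,3) = 53.
The remaining cell in column 3 is (4,3) = 375 − 278 = 97.
Column 5 must total 375; the given cells sum to 324, so (4,5) = 51.

51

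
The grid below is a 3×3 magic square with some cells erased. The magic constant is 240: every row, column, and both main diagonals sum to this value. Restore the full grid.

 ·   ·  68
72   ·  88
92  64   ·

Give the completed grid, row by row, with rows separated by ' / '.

76 96 68 / 72 80 88 / 92 64 84

Row 2 must total 240; the given cells sum to 160, so (2,2) = 80.
Row 3: 92 + 64 + ? = 240, so (3,3) = 84.
Column 1: 72 + 92 + ? = 240, so (1,1) = 76.
From column 2, 240 − (80 + 64) gives (1,2) = 96.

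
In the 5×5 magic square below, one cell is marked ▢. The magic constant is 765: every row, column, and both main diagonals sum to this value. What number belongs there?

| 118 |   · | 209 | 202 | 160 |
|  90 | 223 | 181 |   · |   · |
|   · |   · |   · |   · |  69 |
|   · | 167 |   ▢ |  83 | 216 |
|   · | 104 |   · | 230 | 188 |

125

Using row 1: 118 + 209 + 202 + 160 + ? → (1,2) = 765 − 689 = 76.
Column 2: 76 + 223 + 167 + 104 + ? = 765, so (3,2) = 195.
From column 5, 765 − (160 + 69 + 216 + 188) gives (2,5) = 132.
From main diagonal, 765 − (118 + 223 + 83 + 188) gives (3,3) = 153.
Row 2 must total 765; the given cells sum to 626, so (2,4) = 139.
Column 4 must total 765; the given cells sum to 654, so (3,4) = 111.
Anti-diagonal: 160 + 139 + 153 + 167 + ? = 765, so (5,1) = 146.
The remaining cell in row 3 is (3,1) = 765 − 528 = 237.
From row 5, 765 − (146 + 104 + 230 + 188) gives (5,3) = 97.
From column 1, 765 − (118 + 90 + 237 + 146) gives (4,1) = 174.
Column 3: 209 + 181 + 153 + 97 + ? = 765, so (4,3) = 125.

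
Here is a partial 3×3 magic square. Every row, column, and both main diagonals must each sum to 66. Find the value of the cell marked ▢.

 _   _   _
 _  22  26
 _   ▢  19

24

Row 2 needs 66; the known cells sum to 48, so (2,1) = 18.
Column 3 needs 66; the known cells sum to 45, so (1,3) = 21.
Main diagonal: 22 + 19 + ? = 66, so (1,1) = 25.
From anti-diagonal, 66 − (21 + 22) gives (3,1) = 23.
Row 1 must total 66; the given cells sum to 46, so (1,2) = 20.
Row 3 needs 66; the known cells sum to 42, so (3,2) = 24.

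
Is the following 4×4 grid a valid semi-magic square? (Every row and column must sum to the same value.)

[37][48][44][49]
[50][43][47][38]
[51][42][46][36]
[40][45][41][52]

Row 1: 37 + 48 + 44 + 49 = 178.
Row 2: 50 + 43 + 47 + 38 = 178.
Row 3: 51 + 42 + 46 + 36 = 175.
Row 4: 40 + 45 + 41 + 52 = 178.
Column 1: 37 + 50 + 51 + 40 = 178.
Column 2: 48 + 43 + 42 + 45 = 178.
Column 3: 44 + 47 + 46 + 41 = 178.
Column 4: 49 + 38 + 36 + 52 = 175.

No — column 3 sums to 178 but row 3 sums to 175.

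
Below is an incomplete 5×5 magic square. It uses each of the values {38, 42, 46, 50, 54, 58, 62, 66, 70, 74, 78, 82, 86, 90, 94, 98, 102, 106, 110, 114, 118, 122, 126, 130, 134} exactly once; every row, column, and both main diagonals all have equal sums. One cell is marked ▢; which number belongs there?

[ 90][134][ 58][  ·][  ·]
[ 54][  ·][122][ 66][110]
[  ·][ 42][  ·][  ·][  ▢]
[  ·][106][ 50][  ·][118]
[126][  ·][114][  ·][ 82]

74

The 25 entries sum to 2150, so each line sums to 2150/5 = 430.
Row 2 must total 430; the given cells sum to 352, so (2,2) = 78.
Column 2 must total 430; the given cells sum to 360, so (5,2) = 70.
Column 3 needs 430; the known cells sum to 344, so (3,3) = 86.
Main diagonal: 90 + 78 + 86 + 82 + ? = 430, so (4,4) = 94.
Using anti-diagonal: 66 + 86 + 106 + 126 + ? → (1,5) = 430 − 384 = 46.
Row 1 must total 430; the given cells sum to 328, so (1,4) = 102.
Row 4 needs 430; the known cells sum to 368, so (4,1) = 62.
Row 5 must total 430; the given cells sum to 392, so (5,4) = 38.
Column 1 must total 430; the given cells sum to 332, so (3,1) = 98.
Column 4: 102 + 66 + 94 + 38 + ? = 430, so (3,4) = 130.
Using column 5: 46 + 110 + 118 + 82 + ? → (3,5) = 430 − 356 = 74.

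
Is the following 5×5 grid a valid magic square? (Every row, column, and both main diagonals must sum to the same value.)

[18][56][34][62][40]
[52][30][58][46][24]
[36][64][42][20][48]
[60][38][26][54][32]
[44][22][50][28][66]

Row 1: 18 + 56 + 34 + 62 + 40 = 210.
Row 2: 52 + 30 + 58 + 46 + 24 = 210.
Row 3: 36 + 64 + 42 + 20 + 48 = 210.
Row 4: 60 + 38 + 26 + 54 + 32 = 210.
Row 5: 44 + 22 + 50 + 28 + 66 = 210.
Column 1: 18 + 52 + 36 + 60 + 44 = 210.
Column 2: 56 + 30 + 64 + 38 + 22 = 210.
Column 3: 34 + 58 + 42 + 26 + 50 = 210.
Column 4: 62 + 46 + 20 + 54 + 28 = 210.
Column 5: 40 + 24 + 48 + 32 + 66 = 210.
Main diagonal: 18 + 30 + 42 + 54 + 66 = 210.
Anti-diagonal: 40 + 46 + 42 + 38 + 44 = 210.
All lines sum to 210.

Yes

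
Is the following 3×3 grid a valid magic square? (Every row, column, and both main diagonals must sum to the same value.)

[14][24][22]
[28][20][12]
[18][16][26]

Row 1: 14 + 24 + 22 = 60.
Row 2: 28 + 20 + 12 = 60.
Row 3: 18 + 16 + 26 = 60.
Column 1: 14 + 28 + 18 = 60.
Column 2: 24 + 20 + 16 = 60.
Column 3: 22 + 12 + 26 = 60.
Main diagonal: 14 + 20 + 26 = 60.
Anti-diagonal: 22 + 20 + 18 = 60.
All lines sum to 60.

Yes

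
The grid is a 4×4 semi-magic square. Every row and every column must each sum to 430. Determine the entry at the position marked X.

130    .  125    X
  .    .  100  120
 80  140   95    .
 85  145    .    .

105

Using row 3: 80 + 140 + 95 + ? → (3,4) = 430 − 315 = 115.
Using column 1: 130 + 80 + 85 + ? → (2,1) = 430 − 295 = 135.
Using column 3: 125 + 100 + 95 + ? → (4,3) = 430 − 320 = 110.
Row 2 needs 430; the known cells sum to 355, so (2,2) = 75.
Row 4: 85 + 145 + 110 + ? = 430, so (4,4) = 90.
From column 2, 430 − (75 + 140 + 145) gives (1,2) = 70.
The remaining cell in column 4 is (1,4) = 430 − 325 = 105.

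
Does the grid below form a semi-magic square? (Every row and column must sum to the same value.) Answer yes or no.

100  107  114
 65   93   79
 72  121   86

No — column 2 sums to 321 but column 1 sums to 237.

Row 1: 100 + 107 + 114 = 321.
Row 2: 65 + 93 + 79 = 237.
Row 3: 72 + 121 + 86 = 279.
Column 1: 100 + 65 + 72 = 237.
Column 2: 107 + 93 + 121 = 321.
Column 3: 114 + 79 + 86 = 279.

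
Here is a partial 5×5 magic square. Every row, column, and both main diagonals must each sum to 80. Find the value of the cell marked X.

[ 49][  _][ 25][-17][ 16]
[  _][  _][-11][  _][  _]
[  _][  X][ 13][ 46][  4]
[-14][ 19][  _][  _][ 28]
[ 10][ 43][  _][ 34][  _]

-20

Row 1 must total 80; the given cells sum to 73, so (1,2) = 7.
From anti-diagonal, 80 − (16 + 13 + 19 + 10) gives (2,4) = 22.
The remaining cell in column 4 is (4,4) = 80 − 85 = -5.
Row 4 must total 80; the given cells sum to 28, so (4,3) = 52.
Using column 3: 25 + (-11) + 13 + 52 + ? → (5,3) = 80 − 79 = 1.
Row 5 must total 80; the given cells sum to 88, so (5,5) = -8.
The remaining cell in column 5 is (2,5) = 80 − 40 = 40.
From main diagonal, 80 − (49 + 13 + (-5) + (-8)) gives (2,2) = 31.
From row 2, 80 − (31 + (-11) + 22 + 40) gives (2,1) = -2.
Column 1 must total 80; the given cells sum to 43, so (3,1) = 37.
From column 2, 80 − (7 + 31 + 19 + 43) gives (3,2) = -20.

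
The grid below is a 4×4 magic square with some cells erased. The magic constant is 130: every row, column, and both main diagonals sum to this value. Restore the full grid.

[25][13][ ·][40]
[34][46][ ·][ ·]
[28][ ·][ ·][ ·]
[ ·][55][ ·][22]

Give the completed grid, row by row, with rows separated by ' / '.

The remaining cell in row 1 is (1,3) = 130 − 78 = 52.
The remaining cell in column 1 is (4,1) = 130 − 87 = 43.
Using column 2: 13 + 46 + 55 + ? → (3,2) = 130 − 114 = 16.
Main diagonal: 25 + 46 + 22 + ? = 130, so (3,3) = 37.
From anti-diagonal, 130 − (40 + 16 + 43) gives (2,3) = 31.
The remaining cell in row 2 is (2,4) = 130 − 111 = 19.
The remaining cell in row 3 is (3,4) = 130 − 81 = 49.
Using row 4: 43 + 55 + 22 + ? → (4,3) = 130 − 120 = 10.

25 13 52 40 / 34 46 31 19 / 28 16 37 49 / 43 55 10 22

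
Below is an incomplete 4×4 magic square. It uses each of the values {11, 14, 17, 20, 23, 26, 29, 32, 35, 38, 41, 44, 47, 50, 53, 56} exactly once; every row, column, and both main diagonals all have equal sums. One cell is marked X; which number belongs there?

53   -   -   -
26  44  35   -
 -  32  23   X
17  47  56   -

The 16 entries sum to 536, so each line sums to 536/4 = 134.
From row 2, 134 − (26 + 44 + 35) gives (2,4) = 29.
From row 4, 134 − (17 + 47 + 56) gives (4,4) = 14.
From column 1, 134 − (53 + 26 + 17) gives (3,1) = 38.
Column 2: 44 + 32 + 47 + ? = 134, so (1,2) = 11.
Using column 3: 35 + 23 + 56 + ? → (1,3) = 134 − 114 = 20.
Anti-diagonal must total 134; the given cells sum to 84, so (1,4) = 50.
Row 3 must total 134; the given cells sum to 93, so (3,4) = 41.

41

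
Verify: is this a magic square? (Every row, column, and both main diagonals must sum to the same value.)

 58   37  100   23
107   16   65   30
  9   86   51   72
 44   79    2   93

Row 1: 58 + 37 + 100 + 23 = 218.
Row 2: 107 + 16 + 65 + 30 = 218.
Row 3: 9 + 86 + 51 + 72 = 218.
Row 4: 44 + 79 + 2 + 93 = 218.
Column 1: 58 + 107 + 9 + 44 = 218.
Column 2: 37 + 16 + 86 + 79 = 218.
Column 3: 100 + 65 + 51 + 2 = 218.
Column 4: 23 + 30 + 72 + 93 = 218.
Main diagonal: 58 + 16 + 51 + 93 = 218.
Anti-diagonal: 23 + 65 + 86 + 44 = 218.
All lines sum to 218.

Yes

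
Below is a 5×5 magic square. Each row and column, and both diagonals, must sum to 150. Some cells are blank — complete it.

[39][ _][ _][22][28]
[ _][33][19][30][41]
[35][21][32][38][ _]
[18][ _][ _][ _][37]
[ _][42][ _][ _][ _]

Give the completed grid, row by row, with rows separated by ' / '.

39 25 36 22 28 / 27 33 19 30 41 / 35 21 32 38 24 / 18 29 40 26 37 / 31 42 23 34 20

The remaining cell in row 2 is (2,1) = 150 − 123 = 27.
Row 3 needs 150; the known cells sum to 126, so (3,5) = 24.
From column 1, 150 − (39 + 27 + 35 + 18) gives (5,1) = 31.
Using column 5: 28 + 41 + 24 + 37 + ? → (5,5) = 150 − 130 = 20.
From main diagonal, 150 − (39 + 33 + 32 + 20) gives (4,4) = 26.
Anti-diagonal must total 150; the given cells sum to 121, so (4,2) = 29.
From row 4, 150 − (18 + 29 + 26 + 37) gives (4,3) = 40.
From column 2, 150 − (33 + 21 + 29 + 42) gives (1,2) = 25.
Using column 4: 22 + 30 + 38 + 26 + ? → (5,4) = 150 − 116 = 34.
The remaining cell in row 1 is (1,3) = 150 − 114 = 36.
Row 5 must total 150; the given cells sum to 127, so (5,3) = 23.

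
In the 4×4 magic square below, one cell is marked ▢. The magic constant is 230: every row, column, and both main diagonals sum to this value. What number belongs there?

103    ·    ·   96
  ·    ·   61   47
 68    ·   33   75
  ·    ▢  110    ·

89

Using row 3: 68 + 33 + 75 + ? → (3,2) = 230 − 176 = 54.
Column 3 must total 230; the given cells sum to 204, so (1,3) = 26.
From column 4, 230 − (96 + 47 + 75) gives (4,4) = 12.
The remaining cell in main diagonal is (2,2) = 230 − 148 = 82.
Using anti-diagonal: 96 + 61 + 54 + ? → (4,1) = 230 − 211 = 19.
Using row 1: 103 + 26 + 96 + ? → (1,2) = 230 − 225 = 5.
Row 2: 82 + 61 + 47 + ? = 230, so (2,1) = 40.
From row 4, 230 − (19 + 110 + 12) gives (4,2) = 89.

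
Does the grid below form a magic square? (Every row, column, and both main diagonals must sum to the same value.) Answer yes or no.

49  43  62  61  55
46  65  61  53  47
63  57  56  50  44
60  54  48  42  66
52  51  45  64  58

Row 1: 49 + 43 + 62 + 61 + 55 = 270.
Row 2: 46 + 65 + 61 + 53 + 47 = 272.
Row 3: 63 + 57 + 56 + 50 + 44 = 270.
Row 4: 60 + 54 + 48 + 42 + 66 = 270.
Row 5: 52 + 51 + 45 + 64 + 58 = 270.
Column 1: 49 + 46 + 63 + 60 + 52 = 270.
Column 2: 43 + 65 + 57 + 54 + 51 = 270.
Column 3: 62 + 61 + 56 + 48 + 45 = 272.
Column 4: 61 + 53 + 50 + 42 + 64 = 270.
Column 5: 55 + 47 + 44 + 66 + 58 = 270.
Main diagonal: 49 + 65 + 56 + 42 + 58 = 270.
Anti-diagonal: 55 + 53 + 56 + 54 + 52 = 270.

No — column 3 sums to 272 but row 5 sums to 270.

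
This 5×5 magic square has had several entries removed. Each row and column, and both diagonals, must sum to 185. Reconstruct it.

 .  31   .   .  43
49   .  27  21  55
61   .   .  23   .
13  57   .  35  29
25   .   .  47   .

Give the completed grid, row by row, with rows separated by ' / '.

37 31 15 59 43 / 49 33 27 21 55 / 61 45 39 23 17 / 13 57 51 35 29 / 25 19 53 47 41

The remaining cell in row 2 is (2,2) = 185 − 152 = 33.
Row 4 needs 185; the known cells sum to 134, so (4,3) = 51.
Column 1 must total 185; the given cells sum to 148, so (1,1) = 37.
From column 4, 185 − (21 + 23 + 35 + 47) gives (1,4) = 59.
The remaining cell in anti-diagonal is (3,3) = 185 − 146 = 39.
The remaining cell in row 1 is (1,3) = 185 − 170 = 15.
Column 3: 15 + 27 + 39 + 51 + ? = 185, so (5,3) = 53.
The remaining cell in main diagonal is (5,5) = 185 − 144 = 41.
The remaining cell in row 5 is (5,2) = 185 − 166 = 19.
Column 2 needs 185; the known cells sum to 140, so (3,2) = 45.
Column 5 must total 185; the given cells sum to 168, so (3,5) = 17.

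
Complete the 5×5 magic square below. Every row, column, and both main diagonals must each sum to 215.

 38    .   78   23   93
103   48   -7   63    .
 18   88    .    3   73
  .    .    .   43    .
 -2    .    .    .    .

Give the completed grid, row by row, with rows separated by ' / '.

From row 1, 215 − (38 + 78 + 23 + 93) gives (1,2) = -17.
Using row 2: 103 + 48 + (-7) + 63 + ? → (2,5) = 215 − 207 = 8.
Row 3 needs 215; the known cells sum to 182, so (3,3) = 33.
The remaining cell in column 1 is (4,1) = 215 − 157 = 58.
Column 4: 23 + 63 + 3 + 43 + ? = 215, so (5,4) = 83.
The remaining cell in main diagonal is (5,5) = 215 − 162 = 53.
Using anti-diagonal: 93 + 63 + 33 + (-2) + ? → (4,2) = 215 − 187 = 28.
Column 2: -17 + 48 + 88 + 28 + ? = 215, so (5,2) = 68.
From column 5, 215 − (93 + 8 + 73 + 53) gives (4,5) = -12.
From row 4, 215 − (58 + 28 + 43 + (-12)) gives (4,3) = 98.
Row 5 must total 215; the given cells sum to 202, so (5,3) = 13.

38 -17 78 23 93 / 103 48 -7 63 8 / 18 88 33 3 73 / 58 28 98 43 -12 / -2 68 13 83 53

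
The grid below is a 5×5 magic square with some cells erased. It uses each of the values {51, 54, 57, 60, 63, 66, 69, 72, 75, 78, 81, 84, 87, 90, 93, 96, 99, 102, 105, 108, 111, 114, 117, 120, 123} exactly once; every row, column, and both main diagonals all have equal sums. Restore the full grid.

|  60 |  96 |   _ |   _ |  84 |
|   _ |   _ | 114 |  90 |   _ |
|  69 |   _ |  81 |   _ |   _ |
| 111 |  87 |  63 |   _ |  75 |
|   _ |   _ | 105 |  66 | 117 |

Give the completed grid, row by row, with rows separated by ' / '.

60 96 72 123 84 / 102 78 114 90 51 / 69 120 81 57 108 / 111 87 63 99 75 / 93 54 105 66 117

The 25 entries sum to 2175, so each line sums to 2175/5 = 435.
The remaining cell in row 4 is (4,4) = 435 − 336 = 99.
Using column 3: 114 + 81 + 63 + 105 + ? → (1,3) = 435 − 363 = 72.
From main diagonal, 435 − (60 + 81 + 99 + 117) gives (2,2) = 78.
From anti-diagonal, 435 − (84 + 90 + 81 + 87) gives (5,1) = 93.
From row 1, 435 − (60 + 96 + 72 + 84) gives (1,4) = 123.
Row 5 needs 435; the known cells sum to 381, so (5,2) = 54.
Column 1 needs 435; the known cells sum to 333, so (2,1) = 102.
Column 2 must total 435; the given cells sum to 315, so (3,2) = 120.
The remaining cell in column 4 is (3,4) = 435 − 378 = 57.
Row 2: 102 + 78 + 114 + 90 + ? = 435, so (2,5) = 51.
Row 3 needs 435; the known cells sum to 327, so (3,5) = 108.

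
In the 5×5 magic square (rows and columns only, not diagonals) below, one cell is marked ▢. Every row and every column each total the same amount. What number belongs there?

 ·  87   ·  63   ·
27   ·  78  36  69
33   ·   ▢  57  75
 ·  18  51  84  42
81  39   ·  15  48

24

Column 4 is complete and sums to 255; that is the magic constant.
The remaining cell in row 2 is (2,2) = 255 − 210 = 45.
The remaining cell in row 4 is (4,1) = 255 − 195 = 60.
Row 5 needs 255; the known cells sum to 183, so (5,3) = 72.
Column 1: 27 + 33 + 60 + 81 + ? = 255, so (1,1) = 54.
Column 2 needs 255; the known cells sum to 189, so (3,2) = 66.
Column 5 must total 255; the given cells sum to 234, so (1,5) = 21.
The remaining cell in row 1 is (1,3) = 255 − 225 = 30.
From row 3, 255 − (33 + 66 + 57 + 75) gives (3,3) = 24.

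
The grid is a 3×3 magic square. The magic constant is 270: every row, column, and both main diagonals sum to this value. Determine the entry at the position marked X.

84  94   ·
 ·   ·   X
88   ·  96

The remaining cell in row 1 is (1,3) = 270 − 178 = 92.
The remaining cell in row 3 is (3,2) = 270 − 184 = 86.
Column 1 needs 270; the known cells sum to 172, so (2,1) = 98.
From column 2, 270 − (94 + 86) gives (2,2) = 90.
Column 3: 92 + 96 + ? = 270, so (2,3) = 82.

82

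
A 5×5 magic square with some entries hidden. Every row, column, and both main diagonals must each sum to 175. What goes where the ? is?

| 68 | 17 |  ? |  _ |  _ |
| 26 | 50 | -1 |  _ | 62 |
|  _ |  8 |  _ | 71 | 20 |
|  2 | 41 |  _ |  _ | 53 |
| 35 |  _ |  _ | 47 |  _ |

56

Row 2 needs 175; the known cells sum to 137, so (2,4) = 38.
Column 1 must total 175; the given cells sum to 131, so (3,1) = 44.
Column 2: 17 + 50 + 8 + 41 + ? = 175, so (5,2) = 59.
Row 3 must total 175; the given cells sum to 143, so (3,3) = 32.
Using anti-diagonal: 38 + 32 + 41 + 35 + ? → (1,5) = 175 − 146 = 29.
Column 5: 29 + 62 + 20 + 53 + ? = 175, so (5,5) = 11.
Main diagonal: 68 + 50 + 32 + 11 + ? = 175, so (4,4) = 14.
The remaining cell in row 4 is (4,3) = 175 − 110 = 65.
Using row 5: 35 + 59 + 47 + 11 + ? → (5,3) = 175 − 152 = 23.
The remaining cell in column 3 is (1,3) = 175 − 119 = 56.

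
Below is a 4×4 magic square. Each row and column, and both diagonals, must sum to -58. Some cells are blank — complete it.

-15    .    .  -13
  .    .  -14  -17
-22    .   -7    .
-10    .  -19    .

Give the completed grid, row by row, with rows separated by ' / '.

-15 -12 -18 -13 / -11 -16 -14 -17 / -22 -21 -7 -8 / -10 -9 -19 -20

From column 1, -58 − (-15 + (-22) + (-10)) gives (2,1) = -11.
Using column 3: -14 + (-7) + (-19) + ? → (1,3) = -58 − (-40) = -18.
From anti-diagonal, -58 − (-13 + (-14) + (-10)) gives (3,2) = -21.
Row 1 needs -58; the known cells sum to -46, so (1,2) = -12.
Using row 2: -11 + (-14) + (-17) + ? → (2,2) = -58 − (-42) = -16.
Using row 3: -22 + (-21) + (-7) + ? → (3,4) = -58 − (-50) = -8.
Using column 2: -12 + (-16) + (-21) + ? → (4,2) = -58 − (-49) = -9.
Column 4 needs -58; the known cells sum to -38, so (4,4) = -20.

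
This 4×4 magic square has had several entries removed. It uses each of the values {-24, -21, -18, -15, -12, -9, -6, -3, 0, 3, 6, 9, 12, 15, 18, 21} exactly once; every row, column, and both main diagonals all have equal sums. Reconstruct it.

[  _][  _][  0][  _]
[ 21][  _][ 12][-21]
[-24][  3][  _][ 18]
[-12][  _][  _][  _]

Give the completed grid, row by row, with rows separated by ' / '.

9 -6 0 -9 / 21 -18 12 -21 / -24 3 -3 18 / -12 15 -15 6

The 16 entries sum to -24, so each line sums to -24/4 = -6.
Using row 2: 21 + 12 + (-21) + ? → (2,2) = -6 − 12 = -18.
Using row 3: -24 + 3 + 18 + ? → (3,3) = -6 − (-3) = -3.
Column 1: 21 + (-24) + (-12) + ? = -6, so (1,1) = 9.
The remaining cell in column 3 is (4,3) = -6 − 9 = -15.
Using main diagonal: 9 + (-18) + (-3) + ? → (4,4) = -6 − (-12) = 6.
Anti-diagonal must total -6; the given cells sum to 3, so (1,4) = -9.
The remaining cell in row 1 is (1,2) = -6 − 0 = -6.
The remaining cell in row 4 is (4,2) = -6 − (-21) = 15.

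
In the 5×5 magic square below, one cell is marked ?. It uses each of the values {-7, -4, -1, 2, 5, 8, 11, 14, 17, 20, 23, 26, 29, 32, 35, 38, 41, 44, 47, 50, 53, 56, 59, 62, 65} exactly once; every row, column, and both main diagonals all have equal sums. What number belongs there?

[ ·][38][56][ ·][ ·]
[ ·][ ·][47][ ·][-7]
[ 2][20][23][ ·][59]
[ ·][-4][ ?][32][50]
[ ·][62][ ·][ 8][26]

The 25 entries sum to 725, so each line sums to 725/5 = 145.
Row 3: 2 + 20 + 23 + 59 + ? = 145, so (3,4) = 41.
Column 2 must total 145; the given cells sum to 116, so (2,2) = 29.
Column 5: -7 + 59 + 50 + 26 + ? = 145, so (1,5) = 17.
Main diagonal needs 145; the known cells sum to 110, so (1,1) = 35.
Row 1 needs 145; the known cells sum to 146, so (1,4) = -1.
Column 4 must total 145; the given cells sum to 80, so (2,4) = 65.
From anti-diagonal, 145 − (17 + 65 + 23 + (-4)) gives (5,1) = 44.
From row 2, 145 − (29 + 47 + 65 + (-7)) gives (2,1) = 11.
Row 5 must total 145; the given cells sum to 140, so (5,3) = 5.
Column 1 must total 145; the given cells sum to 92, so (4,1) = 53.
The remaining cell in column 3 is (4,3) = 145 − 131 = 14.

14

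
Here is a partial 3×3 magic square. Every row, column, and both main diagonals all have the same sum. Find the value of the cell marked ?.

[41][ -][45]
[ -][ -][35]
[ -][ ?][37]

47

Column 3 is complete and sums to 117; that is the magic constant.
The remaining cell in row 1 is (1,2) = 117 − 86 = 31.
Main diagonal needs 117; the known cells sum to 78, so (2,2) = 39.
Using anti-diagonal: 45 + 39 + ? → (3,1) = 117 − 84 = 33.
The remaining cell in row 2 is (2,1) = 117 − 74 = 43.
Using row 3: 33 + 37 + ? → (3,2) = 117 − 70 = 47.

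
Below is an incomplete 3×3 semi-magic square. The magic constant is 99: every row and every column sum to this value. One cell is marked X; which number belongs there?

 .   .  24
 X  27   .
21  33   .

The remaining cell in row 3 is (3,3) = 99 − 54 = 45.
The remaining cell in column 2 is (1,2) = 99 − 60 = 39.
The remaining cell in column 3 is (2,3) = 99 − 69 = 30.
Row 1 must total 99; the given cells sum to 63, so (1,1) = 36.
Row 2: 27 + 30 + ? = 99, so (2,1) = 42.

42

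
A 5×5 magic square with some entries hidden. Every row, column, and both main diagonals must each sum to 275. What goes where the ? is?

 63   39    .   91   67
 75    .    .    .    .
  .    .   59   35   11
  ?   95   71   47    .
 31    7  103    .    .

19

Row 1 needs 275; the known cells sum to 260, so (1,3) = 15.
Using column 3: 15 + 59 + 71 + 103 + ? → (2,3) = 275 − 248 = 27.
The remaining cell in anti-diagonal is (2,4) = 275 − 252 = 23.
From column 4, 275 − (91 + 23 + 35 + 47) gives (5,4) = 79.
Row 5 needs 275; the known cells sum to 220, so (5,5) = 55.
From main diagonal, 275 − (63 + 59 + 47 + 55) gives (2,2) = 51.
Using row 2: 75 + 51 + 27 + 23 + ? → (2,5) = 275 − 176 = 99.
The remaining cell in column 2 is (3,2) = 275 − 192 = 83.
Column 5: 67 + 99 + 11 + 55 + ? = 275, so (4,5) = 43.
Row 3 must total 275; the given cells sum to 188, so (3,1) = 87.
The remaining cell in row 4 is (4,1) = 275 − 256 = 19.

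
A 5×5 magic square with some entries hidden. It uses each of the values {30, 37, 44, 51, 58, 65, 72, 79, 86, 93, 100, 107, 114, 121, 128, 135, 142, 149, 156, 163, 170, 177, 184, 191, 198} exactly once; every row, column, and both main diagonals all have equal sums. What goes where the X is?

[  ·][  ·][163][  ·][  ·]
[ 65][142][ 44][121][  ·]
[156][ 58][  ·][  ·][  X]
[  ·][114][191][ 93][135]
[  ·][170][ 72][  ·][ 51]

The 25 entries sum to 2850, so each line sums to 2850/5 = 570.
Row 2 must total 570; the given cells sum to 372, so (2,5) = 198.
From row 4, 570 − (114 + 191 + 93 + 135) gives (4,1) = 37.
From column 2, 570 − (142 + 58 + 114 + 170) gives (1,2) = 86.
Using column 3: 163 + 44 + 191 + 72 + ? → (3,3) = 570 − 470 = 100.
Main diagonal: 142 + 100 + 93 + 51 + ? = 570, so (1,1) = 184.
From column 1, 570 − (184 + 65 + 156 + 37) gives (5,1) = 128.
Anti-diagonal: 121 + 100 + 114 + 128 + ? = 570, so (1,5) = 107.
Row 1 must total 570; the given cells sum to 540, so (1,4) = 30.
From row 5, 570 − (128 + 170 + 72 + 51) gives (5,4) = 149.
From column 4, 570 − (30 + 121 + 93 + 149) gives (3,4) = 177.
From column 5, 570 − (107 + 198 + 135 + 51) gives (3,5) = 79.

79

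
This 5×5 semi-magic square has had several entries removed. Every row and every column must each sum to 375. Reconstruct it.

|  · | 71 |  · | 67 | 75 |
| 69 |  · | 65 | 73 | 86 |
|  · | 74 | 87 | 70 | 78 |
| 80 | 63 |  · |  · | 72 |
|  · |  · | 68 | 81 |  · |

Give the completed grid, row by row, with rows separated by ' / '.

The remaining cell in row 2 is (2,2) = 375 − 293 = 82.
Row 3 needs 375; the known cells sum to 309, so (3,1) = 66.
The remaining cell in column 2 is (5,2) = 375 − 290 = 85.
From column 4, 375 − (67 + 73 + 70 + 81) gives (4,4) = 84.
Using column 5: 75 + 86 + 78 + 72 + ? → (5,5) = 375 − 311 = 64.
Using row 4: 80 + 63 + 84 + 72 + ? → (4,3) = 375 − 299 = 76.
From row 5, 375 − (85 + 68 + 81 + 64) gives (5,1) = 77.
From column 1, 375 − (69 + 66 + 80 + 77) gives (1,1) = 83.
Using column 3: 65 + 87 + 76 + 68 + ? → (1,3) = 375 − 296 = 79.

83 71 79 67 75 / 69 82 65 73 86 / 66 74 87 70 78 / 80 63 76 84 72 / 77 85 68 81 64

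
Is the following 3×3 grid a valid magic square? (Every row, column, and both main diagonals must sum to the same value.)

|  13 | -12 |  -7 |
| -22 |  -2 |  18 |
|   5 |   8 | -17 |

No — column 1 sums to -4 but main diagonal sums to -6.

Row 1: 13 + (-12) + (-7) = -6.
Row 2: -22 + (-2) + 18 = -6.
Row 3: 5 + 8 + (-17) = -4.
Column 1: 13 + (-22) + 5 = -4.
Column 2: -12 + (-2) + 8 = -6.
Column 3: -7 + 18 + (-17) = -6.
Main diagonal: 13 + (-2) + (-17) = -6.
Anti-diagonal: -7 + (-2) + 5 = -4.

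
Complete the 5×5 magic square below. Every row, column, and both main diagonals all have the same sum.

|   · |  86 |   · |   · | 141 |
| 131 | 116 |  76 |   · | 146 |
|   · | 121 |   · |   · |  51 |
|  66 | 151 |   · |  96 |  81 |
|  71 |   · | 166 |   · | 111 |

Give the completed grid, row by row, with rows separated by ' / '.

101 86 46 156 141 / 131 116 76 61 146 / 161 121 106 91 51 / 66 151 136 96 81 / 71 56 166 126 111

Column 5 is already complete: 141 + 146 + 51 + 81 + 111 = 530, so that is the magic constant.
Using row 2: 131 + 116 + 76 + 146 + ? → (2,4) = 530 − 469 = 61.
The remaining cell in row 4 is (4,3) = 530 − 394 = 136.
Column 2 must total 530; the given cells sum to 474, so (5,2) = 56.
The remaining cell in anti-diagonal is (3,3) = 530 − 424 = 106.
From row 5, 530 − (71 + 56 + 166 + 111) gives (5,4) = 126.
Column 3 must total 530; the given cells sum to 484, so (1,3) = 46.
Main diagonal: 116 + 106 + 96 + 111 + ? = 530, so (1,1) = 101.
From row 1, 530 − (101 + 86 + 46 + 141) gives (1,4) = 156.
Column 1 needs 530; the known cells sum to 369, so (3,1) = 161.
From column 4, 530 − (156 + 61 + 96 + 126) gives (3,4) = 91.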